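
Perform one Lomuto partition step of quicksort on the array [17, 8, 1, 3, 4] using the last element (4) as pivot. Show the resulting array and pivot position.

Lomuto partition with pivot = 4:

Initial array: [17, 8, 1, 3, 4]

arr[0]=17 > 4: no swap
arr[1]=8 > 4: no swap
arr[2]=1 <= 4: swap with position 0, array becomes [1, 8, 17, 3, 4]
arr[3]=3 <= 4: swap with position 1, array becomes [1, 3, 17, 8, 4]

Place pivot at position 2: [1, 3, 4, 8, 17]
Pivot position: 2

After partitioning with pivot 4, the array becomes [1, 3, 4, 8, 17]. The pivot is placed at index 2. All elements to the left of the pivot are <= 4, and all elements to the right are > 4.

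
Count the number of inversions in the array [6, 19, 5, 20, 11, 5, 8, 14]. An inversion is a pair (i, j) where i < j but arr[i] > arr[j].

Finding inversions in [6, 19, 5, 20, 11, 5, 8, 14]:

(0, 2): arr[0]=6 > arr[2]=5
(0, 5): arr[0]=6 > arr[5]=5
(1, 2): arr[1]=19 > arr[2]=5
(1, 4): arr[1]=19 > arr[4]=11
(1, 5): arr[1]=19 > arr[5]=5
(1, 6): arr[1]=19 > arr[6]=8
(1, 7): arr[1]=19 > arr[7]=14
(3, 4): arr[3]=20 > arr[4]=11
(3, 5): arr[3]=20 > arr[5]=5
(3, 6): arr[3]=20 > arr[6]=8
(3, 7): arr[3]=20 > arr[7]=14
(4, 5): arr[4]=11 > arr[5]=5
(4, 6): arr[4]=11 > arr[6]=8

Total inversions: 13

The array has 13 inversion(s): (0,2), (0,5), (1,2), (1,4), (1,5), (1,6), (1,7), (3,4), (3,5), (3,6), (3,7), (4,5), (4,6). Each pair (i,j) satisfies i < j and arr[i] > arr[j].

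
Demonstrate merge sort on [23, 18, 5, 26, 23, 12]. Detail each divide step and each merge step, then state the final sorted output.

Merge sort trace:

Split: [23, 18, 5, 26, 23, 12] -> [23, 18, 5] and [26, 23, 12]
  Split: [23, 18, 5] -> [23] and [18, 5]
    Split: [18, 5] -> [18] and [5]
    Merge: [18] + [5] -> [5, 18]
  Merge: [23] + [5, 18] -> [5, 18, 23]
  Split: [26, 23, 12] -> [26] and [23, 12]
    Split: [23, 12] -> [23] and [12]
    Merge: [23] + [12] -> [12, 23]
  Merge: [26] + [12, 23] -> [12, 23, 26]
Merge: [5, 18, 23] + [12, 23, 26] -> [5, 12, 18, 23, 23, 26]

Final sorted array: [5, 12, 18, 23, 23, 26]

The merge sort proceeds by recursively splitting the array and merging sorted halves.
After all merges, the sorted array is [5, 12, 18, 23, 23, 26].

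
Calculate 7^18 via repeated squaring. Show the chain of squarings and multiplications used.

Computing 7^18 by squaring (build up from 7^1; each line after the first costs one multiplication):

7^1 = 7
7^2 = (7^1)^2 = 7^2 = 49
7^4 = (7^2)^2 = 49^2 = 2401
7^8 = (7^4)^2 = 2401^2 = 5764801
7^9 = 7 * 7^8 = 7 * 5764801 = 40353607
7^18 = (7^9)^2 = 40353607^2 = 1628413597910449

Result: 1628413597910449
Multiplications needed: 5 (5 lines after 7^1)

7^18 = 1628413597910449. Using exponentiation by squaring, this requires 5 multiplications. The key idea: if the exponent is even, square the half-power; if odd, multiply by the base once.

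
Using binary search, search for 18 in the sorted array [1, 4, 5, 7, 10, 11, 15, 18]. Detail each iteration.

Binary search for 18 in [1, 4, 5, 7, 10, 11, 15, 18]:

lo=0, hi=7, mid=3, arr[mid]=7 -> 7 < 18, search right half
lo=4, hi=7, mid=5, arr[mid]=11 -> 11 < 18, search right half
lo=6, hi=7, mid=6, arr[mid]=15 -> 15 < 18, search right half
lo=7, hi=7, mid=7, arr[mid]=18 -> Found target at index 7!

Binary search finds 18 at index 7 after 4 comparisons. The search repeatedly halves the search space by comparing with the middle element.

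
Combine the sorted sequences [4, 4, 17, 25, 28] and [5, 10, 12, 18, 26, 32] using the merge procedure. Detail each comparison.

Merging process:

Compare 4 vs 5: take 4 from left. Merged: [4]
Compare 4 vs 5: take 4 from left. Merged: [4, 4]
Compare 17 vs 5: take 5 from right. Merged: [4, 4, 5]
Compare 17 vs 10: take 10 from right. Merged: [4, 4, 5, 10]
Compare 17 vs 12: take 12 from right. Merged: [4, 4, 5, 10, 12]
Compare 17 vs 18: take 17 from left. Merged: [4, 4, 5, 10, 12, 17]
Compare 25 vs 18: take 18 from right. Merged: [4, 4, 5, 10, 12, 17, 18]
Compare 25 vs 26: take 25 from left. Merged: [4, 4, 5, 10, 12, 17, 18, 25]
Compare 28 vs 26: take 26 from right. Merged: [4, 4, 5, 10, 12, 17, 18, 25, 26]
Compare 28 vs 32: take 28 from left. Merged: [4, 4, 5, 10, 12, 17, 18, 25, 26, 28]
Append remaining from right: [32]. Merged: [4, 4, 5, 10, 12, 17, 18, 25, 26, 28, 32]

Final merged array: [4, 4, 5, 10, 12, 17, 18, 25, 26, 28, 32]
Total comparisons: 10

The merged array is [4, 4, 5, 10, 12, 17, 18, 25, 26, 28, 32], requiring 10 comparisons. The merge step runs in O(n) time where n is the total number of elements.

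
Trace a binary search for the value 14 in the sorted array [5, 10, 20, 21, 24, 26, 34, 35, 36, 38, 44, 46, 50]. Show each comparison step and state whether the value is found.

Binary search for 14 in [5, 10, 20, 21, 24, 26, 34, 35, 36, 38, 44, 46, 50]:

lo=0, hi=12, mid=6, arr[mid]=34 -> 34 > 14, search left half
lo=0, hi=5, mid=2, arr[mid]=20 -> 20 > 14, search left half
lo=0, hi=1, mid=0, arr[mid]=5 -> 5 < 14, search right half
lo=1, hi=1, mid=1, arr[mid]=10 -> 10 < 14, search right half
lo=2 > hi=1, target 14 not found

Binary search determines that 14 is not in the array after 4 comparisons. The search space was exhausted without finding the target.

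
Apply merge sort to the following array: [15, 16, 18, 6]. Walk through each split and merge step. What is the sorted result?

Merge sort trace:

Split: [15, 16, 18, 6] -> [15, 16] and [18, 6]
  Split: [15, 16] -> [15] and [16]
  Merge: [15] + [16] -> [15, 16]
  Split: [18, 6] -> [18] and [6]
  Merge: [18] + [6] -> [6, 18]
Merge: [15, 16] + [6, 18] -> [6, 15, 16, 18]

Final sorted array: [6, 15, 16, 18]

The merge sort proceeds by recursively splitting the array and merging sorted halves.
After all merges, the sorted array is [6, 15, 16, 18].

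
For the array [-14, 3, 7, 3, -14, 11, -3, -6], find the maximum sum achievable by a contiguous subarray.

Using Kadane's algorithm on [-14, 3, 7, 3, -14, 11, -3, -6]:

Scanning through the array:
Position 1 (value 3): max_ending_here = 3, max_so_far = 3
Position 2 (value 7): max_ending_here = 10, max_so_far = 10
Position 3 (value 3): max_ending_here = 13, max_so_far = 13
Position 4 (value -14): max_ending_here = -1, max_so_far = 13
Position 5 (value 11): max_ending_here = 11, max_so_far = 13
Position 6 (value -3): max_ending_here = 8, max_so_far = 13
Position 7 (value -6): max_ending_here = 2, max_so_far = 13

Maximum subarray: [3, 7, 3]
Maximum sum: 13

The maximum subarray is [3, 7, 3] with sum 13. This subarray runs from index 1 to index 3.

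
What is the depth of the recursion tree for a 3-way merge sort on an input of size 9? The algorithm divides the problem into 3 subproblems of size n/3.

For divide and conquer with division factor 3:

Problem sizes at each level:
Level 0: 9
Level 1: 3
Level 2: 1

The root is level 0 and the size-1 base case is level 2 (the tree spans levels 0 through 2, i.e. 3 levels counting the root), so the depth is the number of divisions: log_3(9) = 2

The recursion tree depth is log_3(9) = 2. At each level, the problem size is divided by 3, so it takes 2 divisions to reduce to a base case of size 1. The algorithm makes 3 recursive calls at each level.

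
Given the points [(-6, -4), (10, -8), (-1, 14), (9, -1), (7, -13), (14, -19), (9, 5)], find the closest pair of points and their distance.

Computing all pairwise distances among 7 points:

d((-6, -4), (10, -8)) = 16.4924
d((-6, -4), (-1, 14)) = 18.6815
d((-6, -4), (9, -1)) = 15.2971
d((-6, -4), (7, -13)) = 15.8114
d((-6, -4), (14, -19)) = 25.0
d((-6, -4), (9, 5)) = 17.4929
d((10, -8), (-1, 14)) = 24.5967
d((10, -8), (9, -1)) = 7.0711
d((10, -8), (7, -13)) = 5.831 <-- minimum
d((10, -8), (14, -19)) = 11.7047
d((10, -8), (9, 5)) = 13.0384
d((-1, 14), (9, -1)) = 18.0278
d((-1, 14), (7, -13)) = 28.1603
d((-1, 14), (14, -19)) = 36.2491
d((-1, 14), (9, 5)) = 13.4536
d((9, -1), (7, -13)) = 12.1655
d((9, -1), (14, -19)) = 18.6815
d((9, -1), (9, 5)) = 6.0
d((7, -13), (14, -19)) = 9.2195
d((7, -13), (9, 5)) = 18.1108
d((14, -19), (9, 5)) = 24.5153

Closest pair: (10, -8) and (7, -13) with distance 5.831

The closest pair is (10, -8) and (7, -13) with Euclidean distance 5.831. For 7 points, brute-force pairwise comparison is shown above. For large n, the divide-and-conquer algorithm (sort by x, recurse on halves, check the dividing strip) achieves O(n log n).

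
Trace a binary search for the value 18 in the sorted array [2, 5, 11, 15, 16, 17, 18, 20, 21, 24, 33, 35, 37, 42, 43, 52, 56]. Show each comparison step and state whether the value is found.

Binary search for 18 in [2, 5, 11, 15, 16, 17, 18, 20, 21, 24, 33, 35, 37, 42, 43, 52, 56]:

lo=0, hi=16, mid=8, arr[mid]=21 -> 21 > 18, search left half
lo=0, hi=7, mid=3, arr[mid]=15 -> 15 < 18, search right half
lo=4, hi=7, mid=5, arr[mid]=17 -> 17 < 18, search right half
lo=6, hi=7, mid=6, arr[mid]=18 -> Found target at index 6!

Binary search finds 18 at index 6 after 4 comparisons. The search repeatedly halves the search space by comparing with the middle element.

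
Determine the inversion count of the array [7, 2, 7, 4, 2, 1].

Finding inversions in [7, 2, 7, 4, 2, 1]:

(0, 1): arr[0]=7 > arr[1]=2
(0, 3): arr[0]=7 > arr[3]=4
(0, 4): arr[0]=7 > arr[4]=2
(0, 5): arr[0]=7 > arr[5]=1
(1, 5): arr[1]=2 > arr[5]=1
(2, 3): arr[2]=7 > arr[3]=4
(2, 4): arr[2]=7 > arr[4]=2
(2, 5): arr[2]=7 > arr[5]=1
(3, 4): arr[3]=4 > arr[4]=2
(3, 5): arr[3]=4 > arr[5]=1
(4, 5): arr[4]=2 > arr[5]=1

Total inversions: 11

The array has 11 inversion(s): (0,1), (0,3), (0,4), (0,5), (1,5), (2,3), (2,4), (2,5), (3,4), (3,5), (4,5). Each pair (i,j) satisfies i < j and arr[i] > arr[j].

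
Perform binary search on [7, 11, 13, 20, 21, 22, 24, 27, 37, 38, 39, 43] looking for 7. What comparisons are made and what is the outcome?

Binary search for 7 in [7, 11, 13, 20, 21, 22, 24, 27, 37, 38, 39, 43]:

lo=0, hi=11, mid=5, arr[mid]=22 -> 22 > 7, search left half
lo=0, hi=4, mid=2, arr[mid]=13 -> 13 > 7, search left half
lo=0, hi=1, mid=0, arr[mid]=7 -> Found target at index 0!

Binary search finds 7 at index 0 after 3 comparisons. The search repeatedly halves the search space by comparing with the middle element.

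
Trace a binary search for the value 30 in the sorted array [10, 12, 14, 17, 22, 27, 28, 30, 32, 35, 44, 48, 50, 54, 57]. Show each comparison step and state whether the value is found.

Binary search for 30 in [10, 12, 14, 17, 22, 27, 28, 30, 32, 35, 44, 48, 50, 54, 57]:

lo=0, hi=14, mid=7, arr[mid]=30 -> Found target at index 7!

Binary search finds 30 at index 7 after 1 comparisons. The search repeatedly halves the search space by comparing with the middle element.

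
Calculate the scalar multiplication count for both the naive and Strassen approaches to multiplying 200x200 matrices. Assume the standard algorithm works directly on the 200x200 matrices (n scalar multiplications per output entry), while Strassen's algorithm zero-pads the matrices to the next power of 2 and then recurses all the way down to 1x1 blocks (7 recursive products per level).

Matrix multiplication for 200x200 matrices:

Strassen's algorithm requires power-of-2 dimensions. Pad 200x200 to 256x256 (next power of 2).

Standard algorithm: 200^3 = 8000000 multiplications
Strassen's algorithm: 7^(log2(256)) = 7^8 = 5764801 multiplications
Savings: 8000000 - 5764801 = 2235199 multiplications

Standard: 8000000 multiplications (200^3). Strassen: 5764801 multiplications (7^8, after padding to 256x256). Strassen reduces 8 recursive multiplications to 7 at each level.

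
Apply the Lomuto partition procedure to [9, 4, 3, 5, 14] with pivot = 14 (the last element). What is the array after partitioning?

Lomuto partition with pivot = 14:

Initial array: [9, 4, 3, 5, 14]

arr[0]=9 <= 14: swap with position 0, array becomes [9, 4, 3, 5, 14]
arr[1]=4 <= 14: swap with position 1, array becomes [9, 4, 3, 5, 14]
arr[2]=3 <= 14: swap with position 2, array becomes [9, 4, 3, 5, 14]
arr[3]=5 <= 14: swap with position 3, array becomes [9, 4, 3, 5, 14]

Place pivot at position 4: [9, 4, 3, 5, 14]
Pivot position: 4

After partitioning with pivot 14, the array becomes [9, 4, 3, 5, 14]. The pivot is placed at index 4. All elements to the left of the pivot are <= 14, and all elements to the right are > 14.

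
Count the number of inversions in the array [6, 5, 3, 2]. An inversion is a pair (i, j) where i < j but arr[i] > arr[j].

Finding inversions in [6, 5, 3, 2]:

(0, 1): arr[0]=6 > arr[1]=5
(0, 2): arr[0]=6 > arr[2]=3
(0, 3): arr[0]=6 > arr[3]=2
(1, 2): arr[1]=5 > arr[2]=3
(1, 3): arr[1]=5 > arr[3]=2
(2, 3): arr[2]=3 > arr[3]=2

Total inversions: 6

The array has 6 inversion(s): (0,1), (0,2), (0,3), (1,2), (1,3), (2,3). Each pair (i,j) satisfies i < j and arr[i] > arr[j].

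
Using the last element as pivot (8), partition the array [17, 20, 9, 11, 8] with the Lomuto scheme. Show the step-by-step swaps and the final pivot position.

Lomuto partition with pivot = 8:

Initial array: [17, 20, 9, 11, 8]

arr[0]=17 > 8: no swap
arr[1]=20 > 8: no swap
arr[2]=9 > 8: no swap
arr[3]=11 > 8: no swap

Place pivot at position 0: [8, 20, 9, 11, 17]
Pivot position: 0

After partitioning with pivot 8, the array becomes [8, 20, 9, 11, 17]. The pivot is placed at index 0. All elements to the left of the pivot are <= 8, and all elements to the right are > 8.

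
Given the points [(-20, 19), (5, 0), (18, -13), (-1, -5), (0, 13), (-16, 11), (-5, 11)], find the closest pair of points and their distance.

Computing all pairwise distances among 7 points:

d((-20, 19), (5, 0)) = 31.4006
d((-20, 19), (18, -13)) = 49.679
d((-20, 19), (-1, -5)) = 30.6105
d((-20, 19), (0, 13)) = 20.8806
d((-20, 19), (-16, 11)) = 8.9443
d((-20, 19), (-5, 11)) = 17.0
d((5, 0), (18, -13)) = 18.3848
d((5, 0), (-1, -5)) = 7.8102
d((5, 0), (0, 13)) = 13.9284
d((5, 0), (-16, 11)) = 23.7065
d((5, 0), (-5, 11)) = 14.8661
d((18, -13), (-1, -5)) = 20.6155
d((18, -13), (0, 13)) = 31.6228
d((18, -13), (-16, 11)) = 41.6173
d((18, -13), (-5, 11)) = 33.2415
d((-1, -5), (0, 13)) = 18.0278
d((-1, -5), (-16, 11)) = 21.9317
d((-1, -5), (-5, 11)) = 16.4924
d((0, 13), (-16, 11)) = 16.1245
d((0, 13), (-5, 11)) = 5.3852 <-- minimum
d((-16, 11), (-5, 11)) = 11.0

Closest pair: (0, 13) and (-5, 11) with distance 5.3852

The closest pair is (0, 13) and (-5, 11) with Euclidean distance 5.3852. For 7 points, brute-force pairwise comparison is shown above. For large n, the divide-and-conquer algorithm (sort by x, recurse on halves, check the dividing strip) achieves O(n log n).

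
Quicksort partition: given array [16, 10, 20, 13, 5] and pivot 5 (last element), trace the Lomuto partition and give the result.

Lomuto partition with pivot = 5:

Initial array: [16, 10, 20, 13, 5]

arr[0]=16 > 5: no swap
arr[1]=10 > 5: no swap
arr[2]=20 > 5: no swap
arr[3]=13 > 5: no swap

Place pivot at position 0: [5, 10, 20, 13, 16]
Pivot position: 0

After partitioning with pivot 5, the array becomes [5, 10, 20, 13, 16]. The pivot is placed at index 0. All elements to the left of the pivot are <= 5, and all elements to the right are > 5.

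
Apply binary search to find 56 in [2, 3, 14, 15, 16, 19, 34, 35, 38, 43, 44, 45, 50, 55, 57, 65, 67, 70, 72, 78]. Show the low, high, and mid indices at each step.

Binary search for 56 in [2, 3, 14, 15, 16, 19, 34, 35, 38, 43, 44, 45, 50, 55, 57, 65, 67, 70, 72, 78]:

lo=0, hi=19, mid=9, arr[mid]=43 -> 43 < 56, search right half
lo=10, hi=19, mid=14, arr[mid]=57 -> 57 > 56, search left half
lo=10, hi=13, mid=11, arr[mid]=45 -> 45 < 56, search right half
lo=12, hi=13, mid=12, arr[mid]=50 -> 50 < 56, search right half
lo=13, hi=13, mid=13, arr[mid]=55 -> 55 < 56, search right half
lo=14 > hi=13, target 56 not found

Binary search determines that 56 is not in the array after 5 comparisons. The search space was exhausted without finding the target.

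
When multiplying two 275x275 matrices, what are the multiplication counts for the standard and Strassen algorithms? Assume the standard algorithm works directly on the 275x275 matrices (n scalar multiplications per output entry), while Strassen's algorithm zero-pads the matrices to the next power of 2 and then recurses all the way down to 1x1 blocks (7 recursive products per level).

Matrix multiplication for 275x275 matrices:

Strassen's algorithm requires power-of-2 dimensions. Pad 275x275 to 512x512 (next power of 2).

Standard algorithm: 275^3 = 20796875 multiplications
Strassen's algorithm: 7^(log2(512)) = 7^9 = 40353607 multiplications
Difference: 20796875 - 40353607 = -19556732 (Strassen uses MORE here due to padding overhead — for small or just-over-power-of-2 n, padding can outweigh the per-level savings)

Standard: 20796875 multiplications (275^3). Strassen: 40353607 multiplications (7^9, after padding to 512x512). Strassen reduces 8 recursive multiplications to 7 at each level.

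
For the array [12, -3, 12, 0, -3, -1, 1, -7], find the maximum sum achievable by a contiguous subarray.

Using Kadane's algorithm on [12, -3, 12, 0, -3, -1, 1, -7]:

Scanning through the array:
Position 1 (value -3): max_ending_here = 9, max_so_far = 12
Position 2 (value 12): max_ending_here = 21, max_so_far = 21
Position 3 (value 0): max_ending_here = 21, max_so_far = 21
Position 4 (value -3): max_ending_here = 18, max_so_far = 21
Position 5 (value -1): max_ending_here = 17, max_so_far = 21
Position 6 (value 1): max_ending_here = 18, max_so_far = 21
Position 7 (value -7): max_ending_here = 11, max_so_far = 21

Maximum subarray: [12, -3, 12]
Maximum sum: 21

The maximum subarray is [12, -3, 12] with sum 21. This subarray runs from index 0 to index 2.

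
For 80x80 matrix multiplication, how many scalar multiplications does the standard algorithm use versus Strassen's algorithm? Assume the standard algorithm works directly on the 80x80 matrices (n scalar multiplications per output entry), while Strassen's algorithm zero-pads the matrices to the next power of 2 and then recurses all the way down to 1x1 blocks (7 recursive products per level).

Matrix multiplication for 80x80 matrices:

Strassen's algorithm requires power-of-2 dimensions. Pad 80x80 to 128x128 (next power of 2).

Standard algorithm: 80^3 = 512000 multiplications
Strassen's algorithm: 7^(log2(128)) = 7^7 = 823543 multiplications
Difference: 512000 - 823543 = -311543 (Strassen uses MORE here due to padding overhead — for small or just-over-power-of-2 n, padding can outweigh the per-level savings)

Standard: 512000 multiplications (80^3). Strassen: 823543 multiplications (7^7, after padding to 128x128). Strassen reduces 8 recursive multiplications to 7 at each level.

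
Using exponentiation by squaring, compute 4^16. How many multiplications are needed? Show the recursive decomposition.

Computing 4^16 by squaring (build up from 4^1; each line after the first costs one multiplication):

4^1 = 4
4^2 = (4^1)^2 = 4^2 = 16
4^4 = (4^2)^2 = 16^2 = 256
4^8 = (4^4)^2 = 256^2 = 65536
4^16 = (4^8)^2 = 65536^2 = 4294967296

Result: 4294967296
Multiplications needed: 4 (4 lines after 4^1)

4^16 = 4294967296. Using exponentiation by squaring, this requires 4 multiplications. The key idea: if the exponent is even, square the half-power; if odd, multiply by the base once.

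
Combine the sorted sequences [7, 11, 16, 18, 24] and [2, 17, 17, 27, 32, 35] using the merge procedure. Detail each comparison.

Merging process:

Compare 7 vs 2: take 2 from right. Merged: [2]
Compare 7 vs 17: take 7 from left. Merged: [2, 7]
Compare 11 vs 17: take 11 from left. Merged: [2, 7, 11]
Compare 16 vs 17: take 16 from left. Merged: [2, 7, 11, 16]
Compare 18 vs 17: take 17 from right. Merged: [2, 7, 11, 16, 17]
Compare 18 vs 17: take 17 from right. Merged: [2, 7, 11, 16, 17, 17]
Compare 18 vs 27: take 18 from left. Merged: [2, 7, 11, 16, 17, 17, 18]
Compare 24 vs 27: take 24 from left. Merged: [2, 7, 11, 16, 17, 17, 18, 24]
Append remaining from right: [27, 32, 35]. Merged: [2, 7, 11, 16, 17, 17, 18, 24, 27, 32, 35]

Final merged array: [2, 7, 11, 16, 17, 17, 18, 24, 27, 32, 35]
Total comparisons: 8

The merged array is [2, 7, 11, 16, 17, 17, 18, 24, 27, 32, 35], requiring 8 comparisons. The merge step runs in O(n) time where n is the total number of elements.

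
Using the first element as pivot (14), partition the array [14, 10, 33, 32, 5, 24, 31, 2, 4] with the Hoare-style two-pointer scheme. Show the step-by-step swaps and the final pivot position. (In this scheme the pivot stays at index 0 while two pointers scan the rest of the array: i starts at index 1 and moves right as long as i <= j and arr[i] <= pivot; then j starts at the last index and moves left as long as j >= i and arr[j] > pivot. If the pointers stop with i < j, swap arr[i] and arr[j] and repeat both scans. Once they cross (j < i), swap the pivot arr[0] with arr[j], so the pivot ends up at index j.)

Hoare-style two-pointer partition with pivot = 14:

Initial array: [14, 10, 33, 32, 5, 24, 31, 2, 4]

Pointers start at i = 1, j = 8.
i stops at index 2 (arr[2]=33 > 14), j stops at index 8 (arr[8]=4 <= 14): swap arr[2] and arr[8], array becomes [14, 10, 4, 32, 5, 24, 31, 2, 33]
i stops at index 3 (arr[3]=32 > 14), j stops at index 7 (arr[7]=2 <= 14): swap arr[3] and arr[7], array becomes [14, 10, 4, 2, 5, 24, 31, 32, 33]
i ends at 5, j ends at 4: the pointers have crossed (j < i), so scanning stops.

Swap pivot arr[0] with arr[4] to place pivot at position 4: [5, 10, 4, 2, 14, 24, 31, 32, 33]
Pivot position: 4

After partitioning with pivot 14, the array becomes [5, 10, 4, 2, 14, 24, 31, 32, 33]. The pivot is placed at index 4. All elements to the left of the pivot are <= 14, and all elements to the right are > 14.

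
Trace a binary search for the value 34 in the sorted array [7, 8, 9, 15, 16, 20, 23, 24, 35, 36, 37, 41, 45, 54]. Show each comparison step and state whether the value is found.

Binary search for 34 in [7, 8, 9, 15, 16, 20, 23, 24, 35, 36, 37, 41, 45, 54]:

lo=0, hi=13, mid=6, arr[mid]=23 -> 23 < 34, search right half
lo=7, hi=13, mid=10, arr[mid]=37 -> 37 > 34, search left half
lo=7, hi=9, mid=8, arr[mid]=35 -> 35 > 34, search left half
lo=7, hi=7, mid=7, arr[mid]=24 -> 24 < 34, search right half
lo=8 > hi=7, target 34 not found

Binary search determines that 34 is not in the array after 4 comparisons. The search space was exhausted without finding the target.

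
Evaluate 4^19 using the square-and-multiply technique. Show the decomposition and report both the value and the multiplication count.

Computing 4^19 by squaring (build up from 4^1; each line after the first costs one multiplication):

4^1 = 4
4^2 = (4^1)^2 = 4^2 = 16
4^4 = (4^2)^2 = 16^2 = 256
4^8 = (4^4)^2 = 256^2 = 65536
4^9 = 4 * 4^8 = 4 * 65536 = 262144
4^18 = (4^9)^2 = 262144^2 = 68719476736
4^19 = 4 * 4^18 = 4 * 68719476736 = 274877906944

Result: 274877906944
Multiplications needed: 6 (6 lines after 4^1)

4^19 = 274877906944. Using exponentiation by squaring, this requires 6 multiplications. The key idea: if the exponent is even, square the half-power; if odd, multiply by the base once.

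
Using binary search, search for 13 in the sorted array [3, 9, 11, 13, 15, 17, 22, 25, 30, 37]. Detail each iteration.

Binary search for 13 in [3, 9, 11, 13, 15, 17, 22, 25, 30, 37]:

lo=0, hi=9, mid=4, arr[mid]=15 -> 15 > 13, search left half
lo=0, hi=3, mid=1, arr[mid]=9 -> 9 < 13, search right half
lo=2, hi=3, mid=2, arr[mid]=11 -> 11 < 13, search right half
lo=3, hi=3, mid=3, arr[mid]=13 -> Found target at index 3!

Binary search finds 13 at index 3 after 4 comparisons. The search repeatedly halves the search space by comparing with the middle element.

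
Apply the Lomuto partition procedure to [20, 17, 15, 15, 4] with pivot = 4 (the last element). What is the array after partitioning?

Lomuto partition with pivot = 4:

Initial array: [20, 17, 15, 15, 4]

arr[0]=20 > 4: no swap
arr[1]=17 > 4: no swap
arr[2]=15 > 4: no swap
arr[3]=15 > 4: no swap

Place pivot at position 0: [4, 17, 15, 15, 20]
Pivot position: 0

After partitioning with pivot 4, the array becomes [4, 17, 15, 15, 20]. The pivot is placed at index 0. All elements to the left of the pivot are <= 4, and all elements to the right are > 4.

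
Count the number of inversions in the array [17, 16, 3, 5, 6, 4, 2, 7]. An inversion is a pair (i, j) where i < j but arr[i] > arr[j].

Finding inversions in [17, 16, 3, 5, 6, 4, 2, 7]:

(0, 1): arr[0]=17 > arr[1]=16
(0, 2): arr[0]=17 > arr[2]=3
(0, 3): arr[0]=17 > arr[3]=5
(0, 4): arr[0]=17 > arr[4]=6
(0, 5): arr[0]=17 > arr[5]=4
(0, 6): arr[0]=17 > arr[6]=2
(0, 7): arr[0]=17 > arr[7]=7
(1, 2): arr[1]=16 > arr[2]=3
(1, 3): arr[1]=16 > arr[3]=5
(1, 4): arr[1]=16 > arr[4]=6
(1, 5): arr[1]=16 > arr[5]=4
(1, 6): arr[1]=16 > arr[6]=2
(1, 7): arr[1]=16 > arr[7]=7
(2, 6): arr[2]=3 > arr[6]=2
(3, 5): arr[3]=5 > arr[5]=4
(3, 6): arr[3]=5 > arr[6]=2
(4, 5): arr[4]=6 > arr[5]=4
(4, 6): arr[4]=6 > arr[6]=2
(5, 6): arr[5]=4 > arr[6]=2

Total inversions: 19

The array has 19 inversion(s): (0,1), (0,2), (0,3), (0,4), (0,5), (0,6), (0,7), (1,2), (1,3), (1,4), (1,5), (1,6), (1,7), (2,6), (3,5), (3,6), (4,5), (4,6), (5,6). Each pair (i,j) satisfies i < j and arr[i] > arr[j].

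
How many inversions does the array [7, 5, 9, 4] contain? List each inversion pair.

Finding inversions in [7, 5, 9, 4]:

(0, 1): arr[0]=7 > arr[1]=5
(0, 3): arr[0]=7 > arr[3]=4
(1, 3): arr[1]=5 > arr[3]=4
(2, 3): arr[2]=9 > arr[3]=4

Total inversions: 4

The array has 4 inversion(s): (0,1), (0,3), (1,3), (2,3). Each pair (i,j) satisfies i < j and arr[i] > arr[j].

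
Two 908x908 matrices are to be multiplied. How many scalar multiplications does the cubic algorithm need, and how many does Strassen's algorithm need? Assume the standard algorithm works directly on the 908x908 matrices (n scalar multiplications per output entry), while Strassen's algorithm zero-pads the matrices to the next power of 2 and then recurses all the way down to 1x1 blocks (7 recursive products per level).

Matrix multiplication for 908x908 matrices:

Strassen's algorithm requires power-of-2 dimensions. Pad 908x908 to 1024x1024 (next power of 2).

Standard algorithm: 908^3 = 748613312 multiplications
Strassen's algorithm: 7^(log2(1024)) = 7^10 = 282475249 multiplications
Savings: 748613312 - 282475249 = 466138063 multiplications

Standard: 748613312 multiplications (908^3). Strassen: 282475249 multiplications (7^10, after padding to 1024x1024). Strassen reduces 8 recursive multiplications to 7 at each level.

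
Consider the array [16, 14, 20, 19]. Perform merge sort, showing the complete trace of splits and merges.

Merge sort trace:

Split: [16, 14, 20, 19] -> [16, 14] and [20, 19]
  Split: [16, 14] -> [16] and [14]
  Merge: [16] + [14] -> [14, 16]
  Split: [20, 19] -> [20] and [19]
  Merge: [20] + [19] -> [19, 20]
Merge: [14, 16] + [19, 20] -> [14, 16, 19, 20]

Final sorted array: [14, 16, 19, 20]

The merge sort proceeds by recursively splitting the array and merging sorted halves.
After all merges, the sorted array is [14, 16, 19, 20].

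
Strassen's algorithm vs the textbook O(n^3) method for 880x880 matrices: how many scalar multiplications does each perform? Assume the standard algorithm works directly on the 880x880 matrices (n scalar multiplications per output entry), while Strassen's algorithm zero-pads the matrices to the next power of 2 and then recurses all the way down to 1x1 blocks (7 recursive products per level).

Matrix multiplication for 880x880 matrices:

Strassen's algorithm requires power-of-2 dimensions. Pad 880x880 to 1024x1024 (next power of 2).

Standard algorithm: 880^3 = 681472000 multiplications
Strassen's algorithm: 7^(log2(1024)) = 7^10 = 282475249 multiplications
Savings: 681472000 - 282475249 = 398996751 multiplications

Standard: 681472000 multiplications (880^3). Strassen: 282475249 multiplications (7^10, after padding to 1024x1024). Strassen reduces 8 recursive multiplications to 7 at each level.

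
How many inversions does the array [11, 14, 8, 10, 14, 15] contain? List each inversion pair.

Finding inversions in [11, 14, 8, 10, 14, 15]:

(0, 2): arr[0]=11 > arr[2]=8
(0, 3): arr[0]=11 > arr[3]=10
(1, 2): arr[1]=14 > arr[2]=8
(1, 3): arr[1]=14 > arr[3]=10

Total inversions: 4

The array has 4 inversion(s): (0,2), (0,3), (1,2), (1,3). Each pair (i,j) satisfies i < j and arr[i] > arr[j].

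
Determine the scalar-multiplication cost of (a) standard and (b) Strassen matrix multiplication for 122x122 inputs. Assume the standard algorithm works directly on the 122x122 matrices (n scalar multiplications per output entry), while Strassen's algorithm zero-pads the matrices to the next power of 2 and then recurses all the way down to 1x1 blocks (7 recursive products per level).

Matrix multiplication for 122x122 matrices:

Strassen's algorithm requires power-of-2 dimensions. Pad 122x122 to 128x128 (next power of 2).

Standard algorithm: 122^3 = 1815848 multiplications
Strassen's algorithm: 7^(log2(128)) = 7^7 = 823543 multiplications
Savings: 1815848 - 823543 = 992305 multiplications

Standard: 1815848 multiplications (122^3). Strassen: 823543 multiplications (7^7, after padding to 128x128). Strassen reduces 8 recursive multiplications to 7 at each level.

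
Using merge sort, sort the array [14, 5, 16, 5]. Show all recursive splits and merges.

Merge sort trace:

Split: [14, 5, 16, 5] -> [14, 5] and [16, 5]
  Split: [14, 5] -> [14] and [5]
  Merge: [14] + [5] -> [5, 14]
  Split: [16, 5] -> [16] and [5]
  Merge: [16] + [5] -> [5, 16]
Merge: [5, 14] + [5, 16] -> [5, 5, 14, 16]

Final sorted array: [5, 5, 14, 16]

The merge sort proceeds by recursively splitting the array and merging sorted halves.
After all merges, the sorted array is [5, 5, 14, 16].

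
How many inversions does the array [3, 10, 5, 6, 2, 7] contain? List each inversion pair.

Finding inversions in [3, 10, 5, 6, 2, 7]:

(0, 4): arr[0]=3 > arr[4]=2
(1, 2): arr[1]=10 > arr[2]=5
(1, 3): arr[1]=10 > arr[3]=6
(1, 4): arr[1]=10 > arr[4]=2
(1, 5): arr[1]=10 > arr[5]=7
(2, 4): arr[2]=5 > arr[4]=2
(3, 4): arr[3]=6 > arr[4]=2

Total inversions: 7

The array has 7 inversion(s): (0,4), (1,2), (1,3), (1,4), (1,5), (2,4), (3,4). Each pair (i,j) satisfies i < j and arr[i] > arr[j].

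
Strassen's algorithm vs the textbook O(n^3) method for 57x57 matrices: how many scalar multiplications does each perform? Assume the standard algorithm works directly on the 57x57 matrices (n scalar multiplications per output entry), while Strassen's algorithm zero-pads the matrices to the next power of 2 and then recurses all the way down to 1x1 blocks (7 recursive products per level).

Matrix multiplication for 57x57 matrices:

Strassen's algorithm requires power-of-2 dimensions. Pad 57x57 to 64x64 (next power of 2).

Standard algorithm: 57^3 = 185193 multiplications
Strassen's algorithm: 7^(log2(64)) = 7^6 = 117649 multiplications
Savings: 185193 - 117649 = 67544 multiplications

Standard: 185193 multiplications (57^3). Strassen: 117649 multiplications (7^6, after padding to 64x64). Strassen reduces 8 recursive multiplications to 7 at each level.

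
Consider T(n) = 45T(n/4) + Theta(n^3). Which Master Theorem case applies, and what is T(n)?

Master Theorem for T(n) = 45T(n/4) + O(n^3):

a = 45, b = 4, c = 3
log_b(a) = log_4(45) = 2.7459

Case 3: c = 3 > log_4(45) = 2.7459
T(n) = O(n^3) = O(n^3)

For T(n) = 45T(n/4) + O(n^3): log_4(45) = 2.7459. This is Case 3 of the Master Theorem (c > log_b(a), work dominated by root), giving O(n^3).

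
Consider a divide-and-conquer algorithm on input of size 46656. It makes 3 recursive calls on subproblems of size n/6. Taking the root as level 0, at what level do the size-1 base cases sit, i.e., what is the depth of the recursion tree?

For divide and conquer with division factor 6:

Problem sizes at each level:
Level 0: 46656
Level 1: 7776
Level 2: 1296
Level 3: 216
Level 4: 36
Level 5: 6
Level 6: 1

The root is level 0 and the size-1 base case is level 6 (the tree spans levels 0 through 6, i.e. 7 levels counting the root), so the depth is the number of divisions: log_6(46656) = 6

The recursion tree depth is log_6(46656) = 6. At each level, the problem size is divided by 6, so it takes 6 divisions to reduce to a base case of size 1. The algorithm makes 3 recursive calls at each level.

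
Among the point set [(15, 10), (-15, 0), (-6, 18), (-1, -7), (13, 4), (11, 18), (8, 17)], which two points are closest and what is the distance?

Computing all pairwise distances among 7 points:

d((15, 10), (-15, 0)) = 31.6228
d((15, 10), (-6, 18)) = 22.4722
d((15, 10), (-1, -7)) = 23.3452
d((15, 10), (13, 4)) = 6.3246
d((15, 10), (11, 18)) = 8.9443
d((15, 10), (8, 17)) = 9.8995
d((-15, 0), (-6, 18)) = 20.1246
d((-15, 0), (-1, -7)) = 15.6525
d((-15, 0), (13, 4)) = 28.2843
d((-15, 0), (11, 18)) = 31.6228
d((-15, 0), (8, 17)) = 28.6007
d((-6, 18), (-1, -7)) = 25.4951
d((-6, 18), (13, 4)) = 23.6008
d((-6, 18), (11, 18)) = 17.0
d((-6, 18), (8, 17)) = 14.0357
d((-1, -7), (13, 4)) = 17.8045
d((-1, -7), (11, 18)) = 27.7308
d((-1, -7), (8, 17)) = 25.632
d((13, 4), (11, 18)) = 14.1421
d((13, 4), (8, 17)) = 13.9284
d((11, 18), (8, 17)) = 3.1623 <-- minimum

Closest pair: (11, 18) and (8, 17) with distance 3.1623

The closest pair is (11, 18) and (8, 17) with Euclidean distance 3.1623. For 7 points, brute-force pairwise comparison is shown above. For large n, the divide-and-conquer algorithm (sort by x, recurse on halves, check the dividing strip) achieves O(n log n).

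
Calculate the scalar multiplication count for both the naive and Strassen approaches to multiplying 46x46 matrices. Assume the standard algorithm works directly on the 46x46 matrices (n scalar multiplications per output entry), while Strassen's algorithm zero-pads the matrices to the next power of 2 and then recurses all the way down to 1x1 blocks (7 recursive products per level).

Matrix multiplication for 46x46 matrices:

Strassen's algorithm requires power-of-2 dimensions. Pad 46x46 to 64x64 (next power of 2).

Standard algorithm: 46^3 = 97336 multiplications
Strassen's algorithm: 7^(log2(64)) = 7^6 = 117649 multiplications
Difference: 97336 - 117649 = -20313 (Strassen uses MORE here due to padding overhead — for small or just-over-power-of-2 n, padding can outweigh the per-level savings)

Standard: 97336 multiplications (46^3). Strassen: 117649 multiplications (7^6, after padding to 64x64). Strassen reduces 8 recursive multiplications to 7 at each level.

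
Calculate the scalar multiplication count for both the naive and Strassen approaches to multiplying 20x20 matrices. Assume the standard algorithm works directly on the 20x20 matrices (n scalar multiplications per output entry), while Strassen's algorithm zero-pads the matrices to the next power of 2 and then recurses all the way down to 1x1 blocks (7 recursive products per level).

Matrix multiplication for 20x20 matrices:

Strassen's algorithm requires power-of-2 dimensions. Pad 20x20 to 32x32 (next power of 2).

Standard algorithm: 20^3 = 8000 multiplications
Strassen's algorithm: 7^(log2(32)) = 7^5 = 16807 multiplications
Difference: 8000 - 16807 = -8807 (Strassen uses MORE here due to padding overhead — for small or just-over-power-of-2 n, padding can outweigh the per-level savings)

Standard: 8000 multiplications (20^3). Strassen: 16807 multiplications (7^5, after padding to 32x32). Strassen reduces 8 recursive multiplications to 7 at each level.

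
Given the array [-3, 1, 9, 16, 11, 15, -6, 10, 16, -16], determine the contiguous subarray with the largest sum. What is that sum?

Using Kadane's algorithm on [-3, 1, 9, 16, 11, 15, -6, 10, 16, -16]:

Scanning through the array:
Position 1 (value 1): max_ending_here = 1, max_so_far = 1
Position 2 (value 9): max_ending_here = 10, max_so_far = 10
Position 3 (value 16): max_ending_here = 26, max_so_far = 26
Position 4 (value 11): max_ending_here = 37, max_so_far = 37
Position 5 (value 15): max_ending_here = 52, max_so_far = 52
Position 6 (value -6): max_ending_here = 46, max_so_far = 52
Position 7 (value 10): max_ending_here = 56, max_so_far = 56
Position 8 (value 16): max_ending_here = 72, max_so_far = 72
Position 9 (value -16): max_ending_here = 56, max_so_far = 72

Maximum subarray: [1, 9, 16, 11, 15, -6, 10, 16]
Maximum sum: 72

The maximum subarray is [1, 9, 16, 11, 15, -6, 10, 16] with sum 72. This subarray runs from index 1 to index 8.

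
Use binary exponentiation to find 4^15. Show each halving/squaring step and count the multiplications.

Computing 4^15 by squaring (build up from 4^1; each line after the first costs one multiplication):

4^1 = 4
4^2 = (4^1)^2 = 4^2 = 16
4^3 = 4 * 4^2 = 4 * 16 = 64
4^6 = (4^3)^2 = 64^2 = 4096
4^7 = 4 * 4^6 = 4 * 4096 = 16384
4^14 = (4^7)^2 = 16384^2 = 268435456
4^15 = 4 * 4^14 = 4 * 268435456 = 1073741824

Result: 1073741824
Multiplications needed: 6 (6 lines after 4^1)

4^15 = 1073741824. Using exponentiation by squaring, this requires 6 multiplications. The key idea: if the exponent is even, square the half-power; if odd, multiply by the base once.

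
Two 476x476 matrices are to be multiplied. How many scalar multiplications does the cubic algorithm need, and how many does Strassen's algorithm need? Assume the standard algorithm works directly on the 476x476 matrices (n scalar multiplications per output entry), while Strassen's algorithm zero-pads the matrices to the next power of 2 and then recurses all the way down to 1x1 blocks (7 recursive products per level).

Matrix multiplication for 476x476 matrices:

Strassen's algorithm requires power-of-2 dimensions. Pad 476x476 to 512x512 (next power of 2).

Standard algorithm: 476^3 = 107850176 multiplications
Strassen's algorithm: 7^(log2(512)) = 7^9 = 40353607 multiplications
Savings: 107850176 - 40353607 = 67496569 multiplications

Standard: 107850176 multiplications (476^3). Strassen: 40353607 multiplications (7^9, after padding to 512x512). Strassen reduces 8 recursive multiplications to 7 at each level.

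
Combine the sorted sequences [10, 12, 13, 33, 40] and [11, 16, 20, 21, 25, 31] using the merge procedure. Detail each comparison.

Merging process:

Compare 10 vs 11: take 10 from left. Merged: [10]
Compare 12 vs 11: take 11 from right. Merged: [10, 11]
Compare 12 vs 16: take 12 from left. Merged: [10, 11, 12]
Compare 13 vs 16: take 13 from left. Merged: [10, 11, 12, 13]
Compare 33 vs 16: take 16 from right. Merged: [10, 11, 12, 13, 16]
Compare 33 vs 20: take 20 from right. Merged: [10, 11, 12, 13, 16, 20]
Compare 33 vs 21: take 21 from right. Merged: [10, 11, 12, 13, 16, 20, 21]
Compare 33 vs 25: take 25 from right. Merged: [10, 11, 12, 13, 16, 20, 21, 25]
Compare 33 vs 31: take 31 from right. Merged: [10, 11, 12, 13, 16, 20, 21, 25, 31]
Append remaining from left: [33, 40]. Merged: [10, 11, 12, 13, 16, 20, 21, 25, 31, 33, 40]

Final merged array: [10, 11, 12, 13, 16, 20, 21, 25, 31, 33, 40]
Total comparisons: 9

The merged array is [10, 11, 12, 13, 16, 20, 21, 25, 31, 33, 40], requiring 9 comparisons. The merge step runs in O(n) time where n is the total number of elements.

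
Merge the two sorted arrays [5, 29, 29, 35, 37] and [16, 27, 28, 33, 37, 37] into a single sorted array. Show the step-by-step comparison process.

Merging process:

Compare 5 vs 16: take 5 from left. Merged: [5]
Compare 29 vs 16: take 16 from right. Merged: [5, 16]
Compare 29 vs 27: take 27 from right. Merged: [5, 16, 27]
Compare 29 vs 28: take 28 from right. Merged: [5, 16, 27, 28]
Compare 29 vs 33: take 29 from left. Merged: [5, 16, 27, 28, 29]
Compare 29 vs 33: take 29 from left. Merged: [5, 16, 27, 28, 29, 29]
Compare 35 vs 33: take 33 from right. Merged: [5, 16, 27, 28, 29, 29, 33]
Compare 35 vs 37: take 35 from left. Merged: [5, 16, 27, 28, 29, 29, 33, 35]
Compare 37 vs 37: take 37 from left. Merged: [5, 16, 27, 28, 29, 29, 33, 35, 37]
Append remaining from right: [37, 37]. Merged: [5, 16, 27, 28, 29, 29, 33, 35, 37, 37, 37]

Final merged array: [5, 16, 27, 28, 29, 29, 33, 35, 37, 37, 37]
Total comparisons: 9

The merged array is [5, 16, 27, 28, 29, 29, 33, 35, 37, 37, 37], requiring 9 comparisons. The merge step runs in O(n) time where n is the total number of elements.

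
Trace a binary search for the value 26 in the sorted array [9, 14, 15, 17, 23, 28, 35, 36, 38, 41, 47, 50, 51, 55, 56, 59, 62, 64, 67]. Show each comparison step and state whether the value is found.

Binary search for 26 in [9, 14, 15, 17, 23, 28, 35, 36, 38, 41, 47, 50, 51, 55, 56, 59, 62, 64, 67]:

lo=0, hi=18, mid=9, arr[mid]=41 -> 41 > 26, search left half
lo=0, hi=8, mid=4, arr[mid]=23 -> 23 < 26, search right half
lo=5, hi=8, mid=6, arr[mid]=35 -> 35 > 26, search left half
lo=5, hi=5, mid=5, arr[mid]=28 -> 28 > 26, search left half
lo=5 > hi=4, target 26 not found

Binary search determines that 26 is not in the array after 4 comparisons. The search space was exhausted without finding the target.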